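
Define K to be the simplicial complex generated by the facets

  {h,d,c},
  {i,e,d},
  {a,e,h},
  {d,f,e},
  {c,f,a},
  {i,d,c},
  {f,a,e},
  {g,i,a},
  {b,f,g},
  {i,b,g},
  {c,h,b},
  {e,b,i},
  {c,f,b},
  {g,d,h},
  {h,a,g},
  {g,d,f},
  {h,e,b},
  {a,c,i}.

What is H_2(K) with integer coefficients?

H_2 ≅ Z.

Fix the vertex order a < b < c < d < e < f < g < h < i and write every simplex with vertices in increasing order. Then dim K = 2 and the simplices of K are:

  0-simplices (9): a, b, c, d, e, f, g, h, i
  1-simplices (27): ac, ae, af, ag, ah, ai, bc, be, bf, bg, bh, bi, cd, cf, ch, ci, de, df, dg, dh, di, ef, eh, ei, fg, gh, gi
  2-simplices (18): acf, aci, aef, aeh, agh, agi, bcf, bch, beh, bei, bfg, bgi, cdh, cdi, def, dei, dfg, dgh

giving chain groups C_0 ≅ Z^9, C_1 ≅ Z^27, C_2 ≅ Z^18.

Boundary ∂_1: C_1 → C_0 is given by ∂[p,q] = [q] − [p]. For instance
  ∂ei = i − e.
The resulting 9×27 matrix has rank 8, and its Smith normal form has invariant factors (1,1,1,1,1,1,1,1).

Boundary ∂_2: C_2 → C_1 acts by ∂[p,q,r] = [q,r] − [p,r] + [p,q]. For instance
  ∂agh = gh − ah + ag,
  ∂bch = ch − bh + bc.
This gives a 27×18 integer matrix of rank 17; reducing to Smith normal form yields diagonal entries (1,1,1,1,1,1,1,1,1,1,1,1,1,1,1,1,1).

Reading off H_k = ker ∂_k / im ∂_{k+1}:

  H_2: rank ker ∂_2 − rank ∂_3 = (18 − 17) − 0 = 1, and there is no ∂_3, so H_2 ≅ Z.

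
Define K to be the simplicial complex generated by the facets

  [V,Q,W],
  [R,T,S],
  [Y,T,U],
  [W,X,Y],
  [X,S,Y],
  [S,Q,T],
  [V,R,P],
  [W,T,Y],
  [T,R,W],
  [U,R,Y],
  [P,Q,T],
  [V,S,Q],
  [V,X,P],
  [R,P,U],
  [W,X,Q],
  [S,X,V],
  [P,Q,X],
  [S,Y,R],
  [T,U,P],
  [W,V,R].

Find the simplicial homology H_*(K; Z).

H_0 ≅ Z,  H_1 ≅ Z ⊕ Z/2,  H_2 = 0.

Take the total order P < Q < R < S < T < U < V < W < X < Y on the vertex set. Then K (dimension 2) consists of the simplices:

  0-simplices (10): P, Q, R, S, T, U, V, W, X, Y
  1-simplices (30): PQ, PR, PT, PU, PV, PX, QS, QT, QV, QW, QX, RS, RT, RU, RV, RW, RY, ST, SV, SX, SY, TU, TW, TY, UY, VW, VX, WX, WY, XY
  2-simplices (20): PQT, PQX, PRU, PRV, PTU, PVX, QST, QSV, QVW, QWX, RST, RSY, RTW, RUY, RVW, SVX, SXY, TUY, TWY, WXY

so the chain groups are C_0 ≅ Z^10, C_1 ≅ Z^30, C_2 ≅ Z^20.

The boundary map ∂_1: C_1 → C_0 maps an edge to its endpoints' difference, ∂[p,q] = q − p. For instance
  ∂PT = T − P.
This gives a 10×30 integer matrix of rank 9; reducing to Smith normal form yields diagonal entries (1,1,1,1,1,1,1,1,1).

∂_2: C_2 → C_1 sends each 2-simplex [p,q,r] to [q,r] − [p,r] + [p,q]. For instance
  ∂SVX = VX − SX + SV,
  ∂PRV = RV − PV + PR.
As a 30×20 matrix over Z this has rank 20, with invariant factors (1,1,1,1,1,1,1,1,1,1,1,1,1,1,1,1,1,1,1,2).

From H_k ≅ ker(∂_k) / im(∂_{k+1}) we obtain:

  H_0: rank C_0 − rank ∂_1 = 10 − 9 = 1, and the invariant factors of ∂_1 are all 1, so H_0 ≅ Z.
  H_1: rank ker ∂_1 − rank ∂_2 = (30 − 9) − 20 = 1, and ∂_2 has invariant factor 2 > 1, so H_1 ≅ Z ⊕ Z/2.
  H_2: rank ker ∂_2 − rank ∂_3 = (20 − 20) − 0 = 0, and there is no ∂_3, so H_2 ≅ 0.

As a check, the Euler characteristic is 10 − 30 + 20 = 0, which agrees with 1 − 1 + 0 = 0.
(K is a triangulation of the Klein bottle.)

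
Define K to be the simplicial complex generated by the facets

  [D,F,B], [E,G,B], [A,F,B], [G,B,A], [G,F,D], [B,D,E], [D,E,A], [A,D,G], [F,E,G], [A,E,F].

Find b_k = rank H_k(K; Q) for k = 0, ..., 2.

b_0 = 1, b_1 = 0, b_2 = 0.

Order the vertices as A < B < D < E < F < G. Listing each simplex with vertices in this order, K has dimension 2 with simplices:

  0-simplices (6): A, B, D, E, F, G
  1-simplices (15): AB, AD, AE, AF, AG, BD, BE, BF, BG, DE, DF, DG, EF, EG, FG
  2-simplices (10): ABF, ABG, ADE, ADG, AEF, BDE, BDF, BEG, DFG, EFG

giving chain groups C_0 ≅ Z^6, C_1 ≅ Z^15, C_2 ≅ Z^10.

The boundary map ∂_1: C_1 → C_0 maps an edge to its endpoints' difference, ∂[p,q] = q − p.
The resulting 6×15 matrix has rank 5, and its Smith normal form has invariant factors (1,1,1,1,1).

Boundary ∂_2: C_2 → C_1 sends each 2-simplex [p,q,r] to [q,r] − [p,r] + [p,q]. For instance
  ∂BDF = DF − BF + BD,
  ∂ABG = BG − AG + AB.
The 15×10 boundary matrix has rank 10 and Smith normal form diag(1,1,1,1,1,1,1,1,1,2).

Reading off H_k = ker ∂_k / im ∂_{k+1}:

  H_0: rank C_0 − rank ∂_1 = 6 − 5 = 1, and the invariant factors of ∂_1 are all 1, so H_0 ≅ Z.
  H_1: rank ker ∂_1 − rank ∂_2 = (15 − 5) − 10 = 0, and ∂_2 has invariant factor 2 > 1, so H_1 ≅ Z/2.
  H_2: rank ker ∂_2 − rank ∂_3 = (10 − 10) − 0 = 0, and there is no ∂_3, so H_2 ≅ 0.

As a check, the Euler characteristic is 6 − 15 + 10 = 1, which agrees with 1 − 0 + 0 = 1.
(K is a triangulation of the real projective plane RP^2.)

Hence the Betti numbers are b_0 = 1, b_1 = 0, b_2 = 0.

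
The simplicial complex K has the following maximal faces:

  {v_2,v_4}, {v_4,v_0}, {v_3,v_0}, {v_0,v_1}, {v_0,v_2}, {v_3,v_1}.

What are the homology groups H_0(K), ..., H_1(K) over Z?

H_0 = Z,  H_1 = Z^2.

K has 5 vertices, 6 edges.
rank ∂_0 = 0, rank ∂_1 = 4 ⇒ b_0 = 5 − 0 − 4 = 1; all invariant factors of ∂_1 are 1 so no torsion. So H_0 = Z.
rank ∂_1 = 4, rank ∂_2 = 0 ⇒ b_1 = 6 − 4 − 0 = 2. So H_1 = Z^2.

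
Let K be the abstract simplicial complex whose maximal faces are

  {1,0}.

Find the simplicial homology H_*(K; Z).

Order the vertices as 0 < 1. Listing each simplex with vertices in this order, K has dimension 1 with simplices:

  0-simplices (2): [0], [1]
  1-simplices (1): [0,1]

so the chain groups are C_0 ≅ Z^2, C_1 ≅ Z^1.

Boundary ∂_1: C_1 → C_0 sends each edge [p,q] (with p < q) to q − p. For instance
  ∂[0,1] = [1] − [0].
As a 2×1 matrix over Z this has rank 1, with invariant factors (1).

Computing H_k = (kernel of ∂_k) / (image of ∂_{k+1}):

  H_0: rank C_0 − rank ∂_1 = 2 − 1 = 1, and the invariant factors of ∂_1 are all 1, so H_0 = Z.
  H_1: rank ker ∂_1 − rank ∂_2 = (1 − 1) − 0 = 0, and there is no ∂_2, so H_1 = 0.

As a check, the Euler characteristic is 2 − 1 = 1, which agrees with 1 − 0 = 1.
(K is a triangulation of the 1-simplex.)

H_0 ≅ Z,  H_1 = 0.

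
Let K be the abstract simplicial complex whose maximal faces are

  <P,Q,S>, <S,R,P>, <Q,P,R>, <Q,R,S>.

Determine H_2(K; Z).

H_2 = Z.

K has 4 vertices, 6 edges, 4 triangles.
rank ∂_2 = 3, rank ∂_3 = 0 ⇒ b_2 = 4 − 3 − 0 = 1. So H_2 = Z.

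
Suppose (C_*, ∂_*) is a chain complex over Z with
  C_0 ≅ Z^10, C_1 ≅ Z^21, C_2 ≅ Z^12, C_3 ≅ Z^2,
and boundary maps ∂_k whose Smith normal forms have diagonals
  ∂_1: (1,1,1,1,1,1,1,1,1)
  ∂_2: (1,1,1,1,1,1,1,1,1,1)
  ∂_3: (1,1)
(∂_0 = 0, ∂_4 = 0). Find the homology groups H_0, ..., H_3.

H_0: b_0 = 10 − 0 − 9 = 1; torsion from ∂_1 factors > 1: none. So H_0 = Z.
H_1: b_1 = 21 − 9 − 10 = 2; torsion from ∂_2 factors > 1: none. So H_1 = Z^2.
H_2: b_2 = 12 − 10 − 2 = 0; torsion from ∂_3 factors > 1: none. So H_2 = 0.
H_3: b_3 = 2 − 2 − 0 = 0; torsion from ∂_4 factors > 1: none. So H_3 = 0.

H_0 = Z,  H_1 = Z^2,  H_2 = 0,  H_3 = 0.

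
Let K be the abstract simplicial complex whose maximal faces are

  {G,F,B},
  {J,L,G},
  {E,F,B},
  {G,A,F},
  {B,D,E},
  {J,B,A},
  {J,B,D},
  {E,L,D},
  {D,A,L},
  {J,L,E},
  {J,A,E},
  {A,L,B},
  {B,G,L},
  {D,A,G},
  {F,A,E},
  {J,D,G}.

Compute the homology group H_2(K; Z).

H_2 = Z.

Fix the vertex order A < B < D < E < F < G < J < L and write every simplex with vertices in increasing order. Then dim K = 2 and the simplices of K are:

  0-simplices (8): A, B, D, E, F, G, J, L
  1-simplices (24): AB, AD, AE, AF, AG, AJ, AL, BD, BE, BF, BG, BJ, BL, DE, DG, DJ, DL, EF, EJ, EL, FG, GJ, GL, JL
  2-simplices (16): ABJ, ABL, ADG, ADL, AEF, AEJ, AFG, BDE, BDJ, BEF, BFG, BGL, DEL, DGJ, EJL, GJL

so the chain groups are C_0 ≅ Z^8, C_1 ≅ Z^24, C_2 ≅ Z^16.

∂_1: C_1 → C_0 maps an edge to its endpoints' difference, ∂[p,q] = q − p.
This gives a 8×24 integer matrix of rank 7; reducing to Smith normal form yields diagonal entries (1,1,1,1,1,1,1).

The boundary map ∂_2: C_2 → C_1 sends each 2-simplex [p,q,r] to [q,r] − [p,r] + [p,q]. For instance
  ∂EJL = JL − EL + EJ,
  ∂ABJ = BJ − AJ + AB.
As a 24×16 matrix over Z this has rank 15, with invariant factors (1,1,1,1,1,1,1,1,1,1,1,1,1,1,1).

Now H_k = ker ∂_k / im ∂_{k+1}, so:

  H_2: rank ker ∂_2 − rank ∂_3 = (16 − 15) − 0 = 1, and there is no ∂_3, so H_2 ≅ Z.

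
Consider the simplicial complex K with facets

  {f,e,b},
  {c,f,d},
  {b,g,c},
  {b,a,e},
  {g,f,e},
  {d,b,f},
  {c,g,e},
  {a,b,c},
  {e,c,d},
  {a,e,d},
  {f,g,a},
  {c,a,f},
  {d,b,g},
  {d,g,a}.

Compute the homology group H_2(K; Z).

K has 7 vertices, 21 edges, 14 triangles.
rank ∂_2 = 13, rank ∂_3 = 0 ⇒ b_2 = 14 − 13 − 0 = 1. So H_2 ≅ Z.

H_2 ≅ Z.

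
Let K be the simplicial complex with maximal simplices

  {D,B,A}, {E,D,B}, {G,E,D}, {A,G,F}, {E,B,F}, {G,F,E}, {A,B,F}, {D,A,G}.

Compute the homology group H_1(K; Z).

H_1 = 0.

Fix the vertex order A < B < D < E < F < G and write every simplex with vertices in increasing order. Then dim K = 2 and the simplices of K are:

  0-simplices (6): A, B, D, E, F, G
  1-simplices (12): AB, AD, AF, AG, BD, BE, BF, DE, DG, EF, EG, FG
  2-simplices (8): ABD, ABF, ADG, AFG, BDE, BEF, DEG, EFG

so the chain groups are C_0 ≅ Z^6, C_1 ≅ Z^12, C_2 ≅ Z^8.

∂_1: C_1 → C_0 sends each edge [p,q] (with p < q) to q − p.
The resulting 6×12 matrix has rank 5, and its Smith normal form has invariant factors (1,1,1,1,1).

The boundary map ∂_2: C_2 → C_1 acts by ∂[p,q,r] = [q,r] − [p,r] + [p,q]. For instance
  ∂BDE = DE − BE + BD,
  ∂DEG = EG − DG + DE.
This gives a 12×8 integer matrix of rank 7; reducing to Smith normal form yields diagonal entries (1,1,1,1,1,1,1).

Now H_k = ker ∂_k / im ∂_{k+1}, so:

  H_1: rank ker ∂_1 − rank ∂_2 = (12 − 5) − 7 = 0, and the invariant factors of ∂_2 are all 1, so H_1 ≅ 0.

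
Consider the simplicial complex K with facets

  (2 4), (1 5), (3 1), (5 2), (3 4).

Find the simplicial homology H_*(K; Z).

H_0 ≅ Z,  H_1 ≅ Z.

K has 5 vertices, 5 edges.
rank ∂_0 = 0, rank ∂_1 = 4 ⇒ b_0 = 5 − 0 − 4 = 1; all invariant factors of ∂_1 are 1 so no torsion. So H_0 ≅ Z.
rank ∂_1 = 4, rank ∂_2 = 0 ⇒ b_1 = 5 − 4 − 0 = 1. So H_1 ≅ Z.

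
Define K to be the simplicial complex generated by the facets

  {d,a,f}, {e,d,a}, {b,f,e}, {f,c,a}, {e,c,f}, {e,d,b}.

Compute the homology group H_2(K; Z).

H_2 = 0.

Fix the vertex order a < b < c < d < e < f and write every simplex with vertices in increasing order. Then dim K = 2 and the simplices of K are:

  0-simplices (6): a, b, c, d, e, f
  1-simplices (12): ac, ad, ae, af, bd, be, bf, ce, cf, de, df, ef
  2-simplices (6): acf, ade, adf, bde, bef, cef

so the chain groups are C_0 ≅ Z^6, C_1 ≅ Z^12, C_2 ≅ Z^6.

Boundary ∂_1: C_1 → C_0 maps an edge to its endpoints' difference, ∂[p,q] = q − p. For instance
  ∂ce = e − c.
As a 6×12 matrix over Z this has rank 5, with invariant factors (1,1,1,1,1).

Boundary ∂_2: C_2 → C_1 acts by ∂[p,q,r] = [q,r] − [p,r] + [p,q]. For instance
  ∂adf = df − af + ad,
  ∂bef = ef − bf + be.
As a 12×6 matrix over Z this has rank 6, with invariant factors (1,1,1,1,1,1).

Computing H_k = (kernel of ∂_k) / (image of ∂_{k+1}):

  H_2: rank ker ∂_2 − rank ∂_3 = (6 − 6) − 0 = 0, and there is no ∂_3, so H_2 ≅ 0.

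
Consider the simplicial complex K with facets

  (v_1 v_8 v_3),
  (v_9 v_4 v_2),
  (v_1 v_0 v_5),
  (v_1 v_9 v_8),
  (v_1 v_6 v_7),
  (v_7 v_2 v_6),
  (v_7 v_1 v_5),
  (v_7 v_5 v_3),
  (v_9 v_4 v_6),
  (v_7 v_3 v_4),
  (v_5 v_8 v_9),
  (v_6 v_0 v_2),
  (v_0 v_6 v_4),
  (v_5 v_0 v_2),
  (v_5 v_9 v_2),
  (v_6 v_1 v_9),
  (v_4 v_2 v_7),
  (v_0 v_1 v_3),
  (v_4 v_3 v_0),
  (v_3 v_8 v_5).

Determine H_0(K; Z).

H_0 = Z.

Take the total order v_0 < v_1 < v_2 < v_3 < v_4 < v_5 < v_6 < v_7 < v_8 < v_9 on the vertex set. Then K (dimension 2) consists of the simplices:

  0-simplices (10): [v_0], [v_1], [v_2], [v_3], [v_4], [v_5], [v_6], [v_7], [v_8], [v_9]
  1-simplices (30): (30 of them)
  2-simplices (20): (20 of them)

so the chain groups are C_0 ≅ Z^10, C_1 ≅ Z^30, C_2 ≅ Z^20.

∂_1: C_1 → C_0 sends each edge [p,q] (with p < q) to q − p.
The resulting 10×30 matrix has rank 9, and its Smith normal form has invariant factors (1,1,1,1,1,1,1,1,1).

The boundary map ∂_2: C_2 → C_1 maps a triangle to the signed sum of its edges. For instance
  ∂[v_0,v_4,v_6] = [v_4,v_6] − [v_0,v_6] + [v_0,v_4],
  ∂[v_3,v_5,v_8] = [v_5,v_8] − [v_3,v_8] + [v_3,v_5].
The resulting 30×20 matrix has rank 20, and its Smith normal form has invariant factors (1,1,1,1,1,1,1,1,1,1,1,1,1,1,1,1,1,1,1,2).

Now H_k = ker ∂_k / im ∂_{k+1}, so:

  H_0: rank C_0 − rank ∂_1 = 10 − 9 = 1, and the invariant factors of ∂_1 are all 1, so H_0 = Z.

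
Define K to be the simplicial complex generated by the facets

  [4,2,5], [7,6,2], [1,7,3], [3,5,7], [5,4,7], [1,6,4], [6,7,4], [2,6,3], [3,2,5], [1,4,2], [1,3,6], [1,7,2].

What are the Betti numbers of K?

Order the vertices as 1 < 2 < 3 < 4 < 5 < 6 < 7. Listing each simplex with vertices in this order, K has dimension 2 with simplices:

  0-simplices (7): [1], [2], [3], [4], [5], [6], [7]
  1-simplices (18): [1,2], [1,3], [1,4], [1,6], [1,7], [2,3], [2,4], [2,5], [2,6], [2,7], [3,5], [3,6], [3,7], [4,5], [4,6], [4,7], [5,7], [6,7]
  2-simplices (12): [1,2,4], [1,2,7], [1,3,6], [1,3,7], [1,4,6], [2,3,5], [2,3,6], [2,4,5], [2,6,7], [3,5,7], [4,5,7], [4,6,7]

giving chain groups C_0 ≅ Z^7, C_1 ≅ Z^18, C_2 ≅ Z^12.

The boundary map ∂_1: C_1 → C_0 sends each edge [p,q] (with p < q) to q − p.
The resulting 7×18 matrix has rank 6, and its Smith normal form has invariant factors (1,1,1,1,1,1).

Boundary ∂_2: C_2 → C_1 sends each 2-simplex [p,q,r] to [q,r] − [p,r] + [p,q]. For instance
  ∂[3,5,7] = [5,7] − [3,7] + [3,5],
  ∂[4,6,7] = [6,7] − [4,7] + [4,6].
The 18×12 boundary matrix has rank 12 and Smith normal form diag(1,1,1,1,1,1,1,1,1,1,1,2).

Reading off H_k = ker ∂_k / im ∂_{k+1}:

  H_0: rank C_0 − rank ∂_1 = 7 − 6 = 1, and the invariant factors of ∂_1 are all 1, so H_0 ≅ Z.
  H_1: rank ker ∂_1 − rank ∂_2 = (18 − 6) − 12 = 0, and ∂_2 has invariant factor 2 > 1, so H_1 ≅ Z/2.
  H_2: rank ker ∂_2 − rank ∂_3 = (12 − 12) − 0 = 0, and there is no ∂_3, so H_2 ≅ 0.

Hence the Betti numbers are b_0 = 1, b_1 = 0, b_2 = 0.

b_0 = 1, b_1 = 0, b_2 = 0.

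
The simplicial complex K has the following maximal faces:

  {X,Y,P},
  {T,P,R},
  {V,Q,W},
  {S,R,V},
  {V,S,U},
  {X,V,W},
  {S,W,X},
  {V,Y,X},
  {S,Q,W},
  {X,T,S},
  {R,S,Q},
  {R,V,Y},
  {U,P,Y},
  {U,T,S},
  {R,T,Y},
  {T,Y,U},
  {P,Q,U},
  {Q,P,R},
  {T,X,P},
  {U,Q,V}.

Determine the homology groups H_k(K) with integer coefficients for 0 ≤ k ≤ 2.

H_0 ≅ Z,  H_1 ≅ Z ⊕ Z_2,  H_2 = 0.

Order the vertices as P < Q < R < S < T < U < V < W < X < Y. Listing each simplex with vertices in this order, K has dimension 2 with simplices:

  0-simplices (10): P, Q, R, S, T, U, V, W, X, Y
  1-simplices (30): PQ, PR, PT, PU, PX, PY, QR, QS, QU, QV, QW, RS, RT, RV, RY, ST, SU, SV, SW, SX, TU, TX, TY, UV, UY, VW, VX, VY, WX, XY
  2-simplices (20): PQR, PQU, PRT, PTX, PUY, PXY, QRS, QSW, QUV, QVW, RSV, RTY, RVY, STU, STX, SUV, SWX, TUY, VWX, VXY

giving chain groups C_0 ≅ Z^10, C_1 ≅ Z^30, C_2 ≅ Z^20.

Boundary ∂_1: C_1 → C_0 sends each edge [p,q] (with p < q) to q − p.
As a 10×30 matrix over Z this has rank 9, with invariant factors (1,1,1,1,1,1,1,1,1).

∂_2: C_2 → C_1 acts by ∂[p,q,r] = [q,r] − [p,r] + [p,q]. For instance
  ∂VWX = WX − VX + VW,
  ∂QUV = UV − QV + QU.
The resulting 30×20 matrix has rank 20, and its Smith normal form has invariant factors (1,1,1,1,1,1,1,1,1,1,1,1,1,1,1,1,1,1,1,2).

From H_k ≅ ker(∂_k) / im(∂_{k+1}) we obtain:

  H_0: rank C_0 − rank ∂_1 = 10 − 9 = 1, and the invariant factors of ∂_1 are all 1, so H_0 ≅ Z.
  H_1: rank ker ∂_1 − rank ∂_2 = (30 − 9) − 20 = 1, and ∂_2 has invariant factor 2 > 1, so H_1 ≅ Z ⊕ Z_2.
  H_2: rank ker ∂_2 − rank ∂_3 = (20 − 20) − 0 = 0, and there is no ∂_3, so H_2 ≅ 0.

As a check, the Euler characteristic is 10 − 30 + 20 = 0, which agrees with 1 − 1 + 0 = 0.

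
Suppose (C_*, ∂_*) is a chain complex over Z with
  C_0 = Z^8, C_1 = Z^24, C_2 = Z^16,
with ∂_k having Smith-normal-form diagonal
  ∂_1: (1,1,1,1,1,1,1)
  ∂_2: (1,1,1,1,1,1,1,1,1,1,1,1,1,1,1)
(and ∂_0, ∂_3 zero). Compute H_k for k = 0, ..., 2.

H_0: b_0 = 8 − 0 − 7 = 1; torsion from ∂_1 factors > 1: none. So H_0 ≅ Z.
H_1: b_1 = 24 − 7 − 15 = 2; torsion from ∂_2 factors > 1: none. So H_1 ≅ Z^2.
H_2: b_2 = 16 − 15 − 0 = 1; torsion from ∂_3 factors > 1: none. So H_2 ≅ Z.

H_0 ≅ Z,  H_1 ≅ Z^2,  H_2 ≅ Z.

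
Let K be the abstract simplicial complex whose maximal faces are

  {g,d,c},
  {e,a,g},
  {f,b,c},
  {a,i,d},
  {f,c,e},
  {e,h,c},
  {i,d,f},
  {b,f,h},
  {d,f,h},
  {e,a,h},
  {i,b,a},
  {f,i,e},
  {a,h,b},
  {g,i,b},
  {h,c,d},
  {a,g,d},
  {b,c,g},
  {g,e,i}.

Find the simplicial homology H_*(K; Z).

Take the total order a < b < c < d < e < f < g < h < i on the vertex set. Then K (dimension 2) consists of the simplices:

  0-simplices (9): a, b, c, d, e, f, g, h, i
  1-simplices (27): ab, ad, ae, ag, ah, ai, bc, bf, bg, bh, bi, cd, ce, cf, cg, ch, df, dg, dh, di, ef, eg, eh, ei, fh, fi, gi
  2-simplices (18): abh, abi, adg, adi, aeg, aeh, bcf, bcg, bfh, bgi, cdg, cdh, cef, ceh, dfh, dfi, efi, egi

Hence C_0 ≅ Z^9, C_1 ≅ Z^27, C_2 ≅ Z^18.

∂_1: C_1 → C_0 maps an edge to its endpoints' difference, ∂[p,q] = q − p. For instance
  ∂eg = g − e.
As a 9×27 matrix over Z this has rank 8, with invariant factors (1,1,1,1,1,1,1,1).

Boundary ∂_2: C_2 → C_1 acts by ∂[p,q,r] = [q,r] − [p,r] + [p,q]. For instance
  ∂adi = di − ai + ad,
  ∂dfi = fi − di + df.
The 27×18 boundary matrix has rank 18 and Smith normal form diag(1,1,1,1,1,1,1,1,1,1,1,1,1,1,1,1,1,2).

From H_k ≅ ker(∂_k) / im(∂_{k+1}) we obtain:

  H_0: rank C_0 − rank ∂_1 = 9 − 8 = 1, and the invariant factors of ∂_1 are all 1, so H_0 ≅ Z.
  H_1: rank ker ∂_1 − rank ∂_2 = (27 − 8) − 18 = 1, and ∂_2 has invariant factor 2 > 1, so H_1 ≅ Z ⊕ Z/2.
  H_2: rank ker ∂_2 − rank ∂_3 = (18 − 18) − 0 = 0, and there is no ∂_3, so H_2 ≅ 0.

H_0 ≅ Z,  H_1 ≅ Z ⊕ Z/2,  H_2 = 0.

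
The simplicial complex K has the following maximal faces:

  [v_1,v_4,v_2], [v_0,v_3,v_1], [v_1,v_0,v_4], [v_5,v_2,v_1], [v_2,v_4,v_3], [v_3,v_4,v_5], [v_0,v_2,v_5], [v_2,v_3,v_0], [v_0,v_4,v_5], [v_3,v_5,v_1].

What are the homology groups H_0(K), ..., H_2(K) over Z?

We work with the vertex ordering v_0 < v_1 < v_2 < v_3 < v_4 < v_5. The simplices of K, each written with vertices in increasing order, are:

  0-simplices (6): [v_0], [v_1], [v_2], [v_3], [v_4], [v_5]
  1-simplices (15): (15 of them)
  2-simplices (10): [v_0,v_1,v_3], [v_0,v_1,v_4], [v_0,v_2,v_3], [v_0,v_2,v_5], [v_0,v_4,v_5], [v_1,v_2,v_4], [v_1,v_2,v_5], [v_1,v_3,v_5], [v_2,v_3,v_4], [v_3,v_4,v_5]

giving chain groups C_0 ≅ Z^6, C_1 ≅ Z^15, C_2 ≅ Z^10.

∂_1: C_1 → C_0 sends each edge [p,q] (with p < q) to q − p. For instance
  ∂[v_1,v_3] = [v_3] − [v_1].
The resulting 6×15 matrix has rank 5, and its Smith normal form has invariant factors (1,1,1,1,1).

Boundary ∂_2: C_2 → C_1 acts by ∂[p,q,r] = [q,r] − [p,r] + [p,q]. For instance
  ∂[v_0,v_2,v_5] = [v_2,v_5] − [v_0,v_5] + [v_0,v_2],
  ∂[v_0,v_4,v_5] = [v_4,v_5] − [v_0,v_5] + [v_0,v_4].
As a 15×10 matrix over Z this has rank 10, with invariant factors (1,1,1,1,1,1,1,1,1,2).

From H_k ≅ ker(∂_k) / im(∂_{k+1}) we obtain:

  H_0: rank C_0 − rank ∂_1 = 6 − 5 = 1, and the invariant factors of ∂_1 are all 1, so H_0 ≅ Z.
  H_1: rank ker ∂_1 − rank ∂_2 = (15 − 5) − 10 = 0, and ∂_2 has invariant factor 2 > 1, so H_1 ≅ Z/2.
  H_2: rank ker ∂_2 − rank ∂_3 = (10 − 10) − 0 = 0, and there is no ∂_3, so H_2 ≅ 0.

(K is a triangulation of the real projective plane RP^2.)

H_0 = Z,  H_1 = Z/2,  H_2 = 0.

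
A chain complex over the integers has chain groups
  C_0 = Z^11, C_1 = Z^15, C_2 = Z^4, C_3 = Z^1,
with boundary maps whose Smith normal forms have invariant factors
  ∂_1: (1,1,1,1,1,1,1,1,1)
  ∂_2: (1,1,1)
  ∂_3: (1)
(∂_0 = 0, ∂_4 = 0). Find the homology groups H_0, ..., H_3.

H_0 ≅ Z^2,  H_1 ≅ Z^3,  H_2 = 0,  H_3 = 0.

H_0: b_0 = 11 − 0 − 9 = 2; torsion from ∂_1 factors > 1: none. So H_0 ≅ Z^2.
H_1: b_1 = 15 − 9 − 3 = 3; torsion from ∂_2 factors > 1: none. So H_1 ≅ Z^3.
H_2: b_2 = 4 − 3 − 1 = 0; torsion from ∂_3 factors > 1: none. So H_2 ≅ 0.
H_3: b_3 = 1 − 1 − 0 = 0; torsion from ∂_4 factors > 1: none. So H_3 ≅ 0.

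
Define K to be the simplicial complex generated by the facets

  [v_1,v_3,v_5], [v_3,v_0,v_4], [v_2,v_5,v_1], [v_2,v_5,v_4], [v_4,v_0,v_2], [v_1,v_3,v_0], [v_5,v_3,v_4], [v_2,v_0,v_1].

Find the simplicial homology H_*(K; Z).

H_0 = Z,  H_1 = 0,  H_2 = Z.

We work with the vertex ordering v_0 < v_1 < v_2 < v_3 < v_4 < v_5. The simplices of K, each written with vertices in increasing order, are:

  0-simplices (6): [v_0], [v_1], [v_2], [v_3], [v_4], [v_5]
  1-simplices (12): [v_0,v_1], [v_0,v_2], [v_0,v_3], [v_0,v_4], [v_1,v_2], [v_1,v_3], [v_1,v_5], [v_2,v_4], [v_2,v_5], [v_3,v_4], [v_3,v_5], [v_4,v_5]
  2-simplices (8): [v_0,v_1,v_2], [v_0,v_1,v_3], [v_0,v_2,v_4], [v_0,v_3,v_4], [v_1,v_2,v_5], [v_1,v_3,v_5], [v_2,v_4,v_5], [v_3,v_4,v_5]

Hence C_0 ≅ Z^6, C_1 ≅ Z^12, C_2 ≅ Z^8.

Boundary ∂_1: C_1 → C_0 maps an edge to its endpoints' difference, ∂[p,q] = q − p. For instance
  ∂[v_4,v_5] = [v_5] − [v_4].
As a 6×12 matrix over Z this has rank 5, with invariant factors (1,1,1,1,1).

∂_2: C_2 → C_1 sends each 2-simplex [p,q,r] to [q,r] − [p,r] + [p,q]. For instance
  ∂[v_1,v_2,v_5] = [v_2,v_5] − [v_1,v_5] + [v_1,v_2],
  ∂[v_0,v_3,v_4] = [v_3,v_4] − [v_0,v_4] + [v_0,v_3].
The 12×8 boundary matrix has rank 7 and Smith normal form diag(1,1,1,1,1,1,1).

Now H_k = ker ∂_k / im ∂_{k+1}, so:

  H_0: rank C_0 − rank ∂_1 = 6 − 5 = 1, and the invariant factors of ∂_1 are all 1, so H_0 ≅ Z.
  H_1: rank ker ∂_1 − rank ∂_2 = (12 − 5) − 7 = 0, and the invariant factors of ∂_2 are all 1, so H_1 ≅ 0.
  H_2: rank ker ∂_2 − rank ∂_3 = (8 − 7) − 0 = 1, and there is no ∂_3, so H_2 ≅ Z.

As a check, the Euler characteristic is 6 − 12 + 8 = 2, which agrees with 1 − 0 + 1 = 2.
(K is a triangulation of the 2-sphere S^2.)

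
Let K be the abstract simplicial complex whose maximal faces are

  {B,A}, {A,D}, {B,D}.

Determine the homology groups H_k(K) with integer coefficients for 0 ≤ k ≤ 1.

H_0 = Z,  H_1 = Z.

Order the vertices as A < B < D. Listing each simplex with vertices in this order, K has dimension 1 with simplices:

  0-simplices (3): A, B, D
  1-simplices (3): AB, AD, BD

Hence C_0 ≅ Z^3, C_1 ≅ Z^3.

∂_1: C_1 → C_0 is given by ∂[p,q] = [q] − [p]. For instance
  ∂AD = D − A.
As a 3×3 matrix over Z this has rank 2, with invariant factors (1,1).

From H_k ≅ ker(∂_k) / im(∂_{k+1}) we obtain:

  H_0: rank C_0 − rank ∂_1 = 3 − 2 = 1, and the invariant factors of ∂_1 are all 1, so H_0 = Z.
  H_1: rank ker ∂_1 − rank ∂_2 = (3 − 2) − 0 = 1, and there is no ∂_2, so H_1 = Z.

As a check, the Euler characteristic is 3 − 3 = 0, which agrees with 1 − 1 = 0.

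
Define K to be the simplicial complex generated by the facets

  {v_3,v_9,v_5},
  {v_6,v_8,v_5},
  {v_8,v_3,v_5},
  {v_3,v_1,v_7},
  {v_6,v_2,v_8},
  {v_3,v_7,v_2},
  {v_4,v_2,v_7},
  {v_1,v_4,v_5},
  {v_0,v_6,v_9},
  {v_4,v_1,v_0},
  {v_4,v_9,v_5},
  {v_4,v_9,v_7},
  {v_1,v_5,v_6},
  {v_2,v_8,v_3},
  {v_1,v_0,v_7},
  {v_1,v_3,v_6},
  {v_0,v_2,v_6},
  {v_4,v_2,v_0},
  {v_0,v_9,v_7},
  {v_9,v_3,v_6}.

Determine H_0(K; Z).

H_0 = Z.

K has 10 vertices, 30 edges, 20 triangles.
rank ∂_0 = 0, rank ∂_1 = 9 ⇒ b_0 = 10 − 0 − 9 = 1; all invariant factors of ∂_1 are 1 so no torsion. So H_0 = Z.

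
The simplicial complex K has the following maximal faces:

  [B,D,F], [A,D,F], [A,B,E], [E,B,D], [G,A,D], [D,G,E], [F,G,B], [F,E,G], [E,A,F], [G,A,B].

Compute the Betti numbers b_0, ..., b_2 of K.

Order the vertices as A < B < D < E < F < G. Listing each simplex with vertices in this order, K has dimension 2 with simplices:

  0-simplices (6): A, B, D, E, F, G
  1-simplices (15): AB, AD, AE, AF, AG, BD, BE, BF, BG, DE, DF, DG, EF, EG, FG
  2-simplices (10): ABE, ABG, ADF, ADG, AEF, BDE, BDF, BFG, DEG, EFG

so the chain groups are C_0 ≅ Z^6, C_1 ≅ Z^15, C_2 ≅ Z^10.

Boundary ∂_1: C_1 → C_0 maps an edge to its endpoints' difference, ∂[p,q] = q − p.
This gives a 6×15 integer matrix of rank 5; reducing to Smith normal form yields diagonal entries (1,1,1,1,1).

Boundary ∂_2: C_2 → C_1 sends each 2-simplex [p,q,r] to [q,r] − [p,r] + [p,q]. For instance
  ∂BFG = FG − BG + BF,
  ∂AEF = EF − AF + AE.
The 15×10 boundary matrix has rank 10 and Smith normal form diag(1,1,1,1,1,1,1,1,1,2).

Now H_k = ker ∂_k / im ∂_{k+1}, so:

  H_0: rank C_0 − rank ∂_1 = 6 − 5 = 1, and the invariant factors of ∂_1 are all 1, so H_0 = Z.
  H_1: rank ker ∂_1 − rank ∂_2 = (15 − 5) − 10 = 0, and ∂_2 has invariant factor 2 > 1, so H_1 = Z/2.
  H_2: rank ker ∂_2 − rank ∂_3 = (10 − 10) − 0 = 0, and there is no ∂_3, so H_2 = 0.

Hence the Betti numbers are b_0 = 1, b_1 = 0, b_2 = 0.

b_0 = 1, b_1 = 0, b_2 = 0.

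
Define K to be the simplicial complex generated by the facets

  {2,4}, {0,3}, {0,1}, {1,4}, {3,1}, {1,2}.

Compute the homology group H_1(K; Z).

H_1 = Z^2.

K has 5 vertices, 6 edges.
rank ∂_1 = 4, rank ∂_2 = 0 ⇒ b_1 = 6 − 4 − 0 = 2. So H_1 = Z^2.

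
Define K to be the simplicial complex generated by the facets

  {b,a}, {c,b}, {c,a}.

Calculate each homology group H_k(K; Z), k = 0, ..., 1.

H_0 ≅ Z,  H_1 ≅ Z.

Fix the vertex order a < b < c and write every simplex with vertices in increasing order. Then dim K = 1 and the simplices of K are:

  0-simplices (3): a, b, c
  1-simplices (3): ab, ac, bc

so the chain groups are C_0 ≅ Z^3, C_1 ≅ Z^3.

Boundary ∂_1: C_1 → C_0 is given by ∂[p,q] = [q] − [p].
The resulting 3×3 matrix has rank 2, and its Smith normal form has invariant factors (1,1).

Computing H_k = (kernel of ∂_k) / (image of ∂_{k+1}):

  H_0: rank C_0 − rank ∂_1 = 3 − 2 = 1, and the invariant factors of ∂_1 are all 1, so H_0 = Z.
  H_1: rank ker ∂_1 − rank ∂_2 = (3 − 2) − 0 = 1, and there is no ∂_2, so H_1 = Z.

As a check, the Euler characteristic is 3 − 3 = 0, which agrees with 1 − 1 = 0.
(K is a triangulation of the circle S^1.)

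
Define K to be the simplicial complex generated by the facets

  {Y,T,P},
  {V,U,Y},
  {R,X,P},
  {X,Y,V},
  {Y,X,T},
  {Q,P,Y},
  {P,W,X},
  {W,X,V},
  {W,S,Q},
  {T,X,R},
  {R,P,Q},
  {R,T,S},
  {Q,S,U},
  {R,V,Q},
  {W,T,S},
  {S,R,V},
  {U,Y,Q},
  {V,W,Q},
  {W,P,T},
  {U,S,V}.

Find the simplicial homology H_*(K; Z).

Order the vertices as P < Q < R < S < T < U < V < W < X < Y. Listing each simplex with vertices in this order, K has dimension 2 with simplices:

  0-simplices (10): P, Q, R, S, T, U, V, W, X, Y
  1-simplices (30): PQ, PR, PT, PW, PX, PY, QR, QS, QU, QV, QW, QY, RS, RT, RV, RX, ST, SU, SV, SW, TW, TX, TY, UV, UY, VW, VX, VY, WX, XY
  2-simplices (20): PQR, PQY, PRX, PTW, PTY, PWX, QRV, QSU, QSW, QUY, QVW, RST, RSV, RTX, STW, SUV, TXY, UVY, VWX, VXY

Hence C_0 ≅ Z^10, C_1 ≅ Z^30, C_2 ≅ Z^20.

Boundary ∂_1: C_1 → C_0 is given by ∂[p,q] = [q] − [p]. For instance
  ∂RV = V − R.
The 10×30 boundary matrix has rank 9 and Smith normal form diag(1,1,1,1,1,1,1,1,1).

The boundary map ∂_2: C_2 → C_1 acts by ∂[p,q,r] = [q,r] − [p,r] + [p,q]. For instance
  ∂PQR = QR − PR + PQ,
  ∂RTX = TX − RX + RT.
This gives a 30×20 integer matrix of rank 20; reducing to Smith normal form yields diagonal entries (1,1,1,1,1,1,1,1,1,1,1,1,1,1,1,1,1,1,1,2).

From H_k ≅ ker(∂_k) / im(∂_{k+1}) we obtain:

  H_0: rank C_0 − rank ∂_1 = 10 − 9 = 1, and the invariant factors of ∂_1 are all 1, so H_0 = Z.
  H_1: rank ker ∂_1 − rank ∂_2 = (30 − 9) − 20 = 1, and ∂_2 has invariant factor 2 > 1, so H_1 = Z ⊕ Z_2.
  H_2: rank ker ∂_2 − rank ∂_3 = (20 − 20) − 0 = 0, and there is no ∂_3, so H_2 = 0.

As a check, the Euler characteristic is 10 − 30 + 20 = 0, which agrees with 1 − 1 + 0 = 0.
(K is a triangulation of the Klein bottle.)

H_0 ≅ Z,  H_1 ≅ Z ⊕ Z_2,  H_2 = 0.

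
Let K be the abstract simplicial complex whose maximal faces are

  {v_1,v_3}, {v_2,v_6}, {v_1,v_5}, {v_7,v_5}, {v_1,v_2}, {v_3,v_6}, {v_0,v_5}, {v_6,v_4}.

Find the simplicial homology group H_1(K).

H_1 ≅ Z.

Fix the vertex order v_0 < v_1 < v_2 < v_3 < v_4 < v_5 < v_6 < v_7 and write every simplex with vertices in increasing order. Then dim K = 1 and the simplices of K are:

  0-simplices (8): [v_0], [v_1], [v_2], [v_3], [v_4], [v_5], [v_6], [v_7]
  1-simplices (8): [v_0,v_5], [v_1,v_2], [v_1,v_3], [v_1,v_5], [v_2,v_6], [v_3,v_6], [v_4,v_6], [v_5,v_7]

giving chain groups C_0 ≅ Z^8, C_1 ≅ Z^8.

The boundary map ∂_1: C_1 → C_0 sends each edge [p,q] (with p < q) to q − p.
The resulting 8×8 matrix has rank 7, and its Smith normal form has invariant factors (1,1,1,1,1,1,1).

Reading off H_k = ker ∂_k / im ∂_{k+1}:

  H_1: rank ker ∂_1 − rank ∂_2 = (8 − 7) − 0 = 1, and there is no ∂_2, so H_1 = Z.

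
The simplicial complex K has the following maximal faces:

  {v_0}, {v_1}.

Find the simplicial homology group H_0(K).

We work with the vertex ordering v_0 < v_1. The simplices of K, each written with vertices in increasing order, are:

  0-simplices (2): [v_0], [v_1]

Hence C_0 ≅ Z^2.

Now H_k = ker ∂_k / im ∂_{k+1}, so:

  H_0: rank C_0 − rank ∂_1 = 2 − 0 = 2, and there is no ∂_1, so H_0 ≅ Z^2.

H_0 ≅ Z^2.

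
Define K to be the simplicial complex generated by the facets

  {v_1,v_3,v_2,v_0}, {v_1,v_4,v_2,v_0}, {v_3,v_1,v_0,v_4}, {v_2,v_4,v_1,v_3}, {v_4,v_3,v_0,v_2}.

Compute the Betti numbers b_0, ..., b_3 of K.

We work with the vertex ordering v_0 < v_1 < v_2 < v_3 < v_4. The simplices of K, each written with vertices in increasing order, are:

  0-simplices (5): [v_0], [v_1], [v_2], [v_3], [v_4]
  1-simplices (10): [v_0,v_1], [v_0,v_2], [v_0,v_3], [v_0,v_4], [v_1,v_2], [v_1,v_3], [v_1,v_4], [v_2,v_3], [v_2,v_4], [v_3,v_4]
  2-simplices (10): [v_0,v_1,v_2], [v_0,v_1,v_3], [v_0,v_1,v_4], [v_0,v_2,v_3], [v_0,v_2,v_4], [v_0,v_3,v_4], [v_1,v_2,v_3], [v_1,v_2,v_4], [v_1,v_3,v_4], [v_2,v_3,v_4]
  3-simplices (5): [v_0,v_1,v_2,v_3], [v_0,v_1,v_2,v_4], [v_0,v_1,v_3,v_4], [v_0,v_2,v_3,v_4], [v_1,v_2,v_3,v_4]

so the chain groups are C_0 ≅ Z^5, C_1 ≅ Z^10, C_2 ≅ Z^10, C_3 ≅ Z^5.

Boundary ∂_1: C_1 → C_0 sends each edge [p,q] (with p < q) to q − p.
This gives a 5×10 integer matrix of rank 4; reducing to Smith normal form yields diagonal entries (1,1,1,1).

Boundary ∂_2: C_2 → C_1 sends each 2-simplex [p,q,r] to [q,r] − [p,r] + [p,q]. For instance
  ∂[v_0,v_1,v_4] = [v_1,v_4] − [v_0,v_4] + [v_0,v_1],
  ∂[v_0,v_1,v_3] = [v_1,v_3] − [v_0,v_3] + [v_0,v_1].
The resulting 10×10 matrix has rank 6, and its Smith normal form has invariant factors (1,1,1,1,1,1).

Boundary ∂_3: C_3 → C_2 sends each 3-simplex σ to the alternating sum Σ_i (−1)^i (σ with its i-th vertex removed). For instance
  ∂[v_0,v_1,v_3,v_4] = [v_1,v_3,v_4] − [v_0,v_3,v_4] + [v_0,v_1,v_4] − [v_0,v_1,v_3],
  ∂[v_0,v_2,v_3,v_4] = [v_2,v_3,v_4] − [v_0,v_3,v_4] + [v_0,v_2,v_4] − [v_0,v_2,v_3].
The 10×5 boundary matrix has rank 4 and Smith normal form diag(1,1,1,1).

From H_k ≅ ker(∂_k) / im(∂_{k+1}) we obtain:

  H_0: rank C_0 − rank ∂_1 = 5 − 4 = 1, and the invariant factors of ∂_1 are all 1, so H_0 ≅ Z.
  H_1: rank ker ∂_1 − rank ∂_2 = (10 − 4) − 6 = 0, and the invariant factors of ∂_2 are all 1, so H_1 ≅ 0.
  H_2: rank ker ∂_2 − rank ∂_3 = (10 − 6) − 4 = 0, and the invariant factors of ∂_3 are all 1, so H_2 ≅ 0.
  H_3: rank ker ∂_3 − rank ∂_4 = (5 − 4) − 0 = 1, and there is no ∂_4, so H_3 ≅ Z.

As a check, the Euler characteristic is 5 − 10 + 10 − 5 = 0, which agrees with 1 − 0 + 0 − 1 = 0.

Hence the Betti numbers are b_0 = 1, b_1 = 0, b_2 = 0, b_3 = 1.

b_0 = 1, b_1 = 0, b_2 = 0, b_3 = 1.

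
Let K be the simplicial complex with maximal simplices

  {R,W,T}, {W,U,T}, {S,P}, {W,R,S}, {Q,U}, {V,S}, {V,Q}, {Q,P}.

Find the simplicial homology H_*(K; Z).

H_0 = Z,  H_1 = Z^2,  H_2 = 0.

We work with the vertex ordering P < Q < R < S < T < U < V < W. The simplices of K, each written with vertices in increasing order, are:

  0-simplices (8): P, Q, R, S, T, U, V, W
  1-simplices (12): PQ, PS, QU, QV, RS, RT, RW, SV, SW, TU, TW, UW
  2-simplices (3): RSW, RTW, TUW

Hence C_0 ≅ Z^8, C_1 ≅ Z^12, C_2 ≅ Z^3.

∂_1: C_1 → C_0 sends each edge [p,q] (with p < q) to q − p.
The 8×12 boundary matrix has rank 7 and Smith normal form diag(1,1,1,1,1,1,1).

Boundary ∂_2: C_2 → C_1 acts by ∂[p,q,r] = [q,r] − [p,r] + [p,q]. For instance
  ∂RSW = SW − RW + RS,
  ∂RTW = TW − RW + RT.
This gives a 12×3 integer matrix of rank 3; reducing to Smith normal form yields diagonal entries (1,1,1).

Now H_k = ker ∂_k / im ∂_{k+1}, so:

  H_0: rank C_0 − rank ∂_1 = 8 − 7 = 1, and the invariant factors of ∂_1 are all 1, so H_0 = Z.
  H_1: rank ker ∂_1 − rank ∂_2 = (12 − 7) − 3 = 2, and the invariant factors of ∂_2 are all 1, so H_1 = Z^2.
  H_2: rank ker ∂_2 − rank ∂_3 = (3 − 3) − 0 = 0, and there is no ∂_3, so H_2 = 0.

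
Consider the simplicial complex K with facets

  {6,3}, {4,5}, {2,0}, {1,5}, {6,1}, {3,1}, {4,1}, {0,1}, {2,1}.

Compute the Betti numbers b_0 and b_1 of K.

Order the vertices as 0 < 1 < 2 < 3 < 4 < 5 < 6. Listing each simplex with vertices in this order, K has dimension 1 with simplices:

  0-simplices (7): [0], [1], [2], [3], [4], [5], [6]
  1-simplices (9): [0,1], [0,2], [1,2], [1,3], [1,4], [1,5], [1,6], [3,6], [4,5]

Hence C_0 ≅ Z^7, C_1 ≅ Z^9.

The boundary map ∂_1: C_1 → C_0 sends each edge [p,q] (with p < q) to q − p.
As a 7×9 matrix over Z this has rank 6, with invariant factors (1,1,1,1,1,1).

Now H_k = ker ∂_k / im ∂_{k+1}, so:

  H_0: rank C_0 − rank ∂_1 = 7 − 6 = 1, and the invariant factors of ∂_1 are all 1, so H_0 = Z.
  H_1: rank ker ∂_1 − rank ∂_2 = (9 − 6) − 0 = 3, and there is no ∂_2, so H_1 = Z^3.

As a check, the Euler characteristic is 7 − 9 = -2, which agrees with 1 − 3 = -2.
(K is a triangulation of a wedge of 3 circles.)

Hence the Betti numbers are b_0 = 1, b_1 = 3.

b_0 = 1, b_1 = 3.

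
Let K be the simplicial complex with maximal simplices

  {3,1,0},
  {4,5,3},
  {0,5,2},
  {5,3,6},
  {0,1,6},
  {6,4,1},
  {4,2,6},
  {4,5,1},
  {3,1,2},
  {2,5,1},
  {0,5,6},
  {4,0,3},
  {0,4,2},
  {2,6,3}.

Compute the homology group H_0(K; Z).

Fix the vertex order 0 < 1 < 2 < 3 < 4 < 5 < 6 and write every simplex with vertices in increasing order. Then dim K = 2 and the simplices of K are:

  0-simplices (7): [0], [1], [2], [3], [4], [5], [6]
  1-simplices (21): [0,1], [0,2], [0,3], [0,4], [0,5], [0,6], [1,2], [1,3], [1,4], [1,5], [1,6], [2,3], [2,4], [2,5], [2,6], [3,4], [3,5], [3,6], [4,5], [4,6], [5,6]
  2-simplices (14): [0,1,3], [0,1,6], [0,2,4], [0,2,5], [0,3,4], [0,5,6], [1,2,3], [1,2,5], [1,4,5], [1,4,6], [2,3,6], [2,4,6], [3,4,5], [3,5,6]

giving chain groups C_0 ≅ Z^7, C_1 ≅ Z^21, C_2 ≅ Z^14.

∂_1: C_1 → C_0 maps an edge to its endpoints' difference, ∂[p,q] = q − p. For instance
  ∂[0,1] = [1] − [0].
The resulting 7×21 matrix has rank 6, and its Smith normal form has invariant factors (1,1,1,1,1,1).

Boundary ∂_2: C_2 → C_1 sends each 2-simplex [p,q,r] to [q,r] − [p,r] + [p,q]. For instance
  ∂[1,4,6] = [4,6] − [1,6] + [1,4],
  ∂[3,5,6] = [5,6] − [3,6] + [3,5].
The 21×14 boundary matrix has rank 13 and Smith normal form diag(1,1,1,1,1,1,1,1,1,1,1,1,1).

Now H_k = ker ∂_k / im ∂_{k+1}, so:

  H_0: rank C_0 − rank ∂_1 = 7 − 6 = 1, and the invariant factors of ∂_1 are all 1, so H_0 = Z.

(K is a triangulation of the torus T^2.)

H_0 = Z.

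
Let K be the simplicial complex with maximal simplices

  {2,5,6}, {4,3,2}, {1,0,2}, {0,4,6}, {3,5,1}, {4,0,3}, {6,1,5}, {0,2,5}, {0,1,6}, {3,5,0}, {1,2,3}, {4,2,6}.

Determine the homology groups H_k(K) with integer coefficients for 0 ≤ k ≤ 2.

H_0 = Z,  H_1 = Z/2Z,  H_2 = 0.

We work with the vertex ordering 0 < 1 < 2 < 3 < 4 < 5 < 6. The simplices of K, each written with vertices in increasing order, are:

  0-simplices (7): [0], [1], [2], [3], [4], [5], [6]
  1-simplices (18): [0,1], [0,2], [0,3], [0,4], [0,5], [0,6], [1,2], [1,3], [1,5], [1,6], [2,3], [2,4], [2,5], [2,6], [3,4], [3,5], [4,6], [5,6]
  2-simplices (12): [0,1,2], [0,1,6], [0,2,5], [0,3,4], [0,3,5], [0,4,6], [1,2,3], [1,3,5], [1,5,6], [2,3,4], [2,4,6], [2,5,6]

Hence C_0 ≅ Z^7, C_1 ≅ Z^18, C_2 ≅ Z^12.

The boundary map ∂_1: C_1 → C_0 maps an edge to its endpoints' difference, ∂[p,q] = q − p.
As a 7×18 matrix over Z this has rank 6, with invariant factors (1,1,1,1,1,1).

Boundary ∂_2: C_2 → C_1 acts by ∂[p,q,r] = [q,r] − [p,r] + [p,q]. For instance
  ∂[1,2,3] = [2,3] − [1,3] + [1,2],
  ∂[2,3,4] = [3,4] − [2,4] + [2,3].
The 18×12 boundary matrix has rank 12 and Smith normal form diag(1,1,1,1,1,1,1,1,1,1,1,2).

Computing H_k = (kernel of ∂_k) / (image of ∂_{k+1}):

  H_0: rank C_0 − rank ∂_1 = 7 − 6 = 1, and the invariant factors of ∂_1 are all 1, so H_0 ≅ Z.
  H_1: rank ker ∂_1 − rank ∂_2 = (18 − 6) − 12 = 0, and ∂_2 has invariant factor 2 > 1, so H_1 ≅ Z/2Z.
  H_2: rank ker ∂_2 − rank ∂_3 = (12 − 12) − 0 = 0, and there is no ∂_3, so H_2 ≅ 0.

As a check, the Euler characteristic is 7 − 18 + 12 = 1, which agrees with 1 − 0 + 0 = 1.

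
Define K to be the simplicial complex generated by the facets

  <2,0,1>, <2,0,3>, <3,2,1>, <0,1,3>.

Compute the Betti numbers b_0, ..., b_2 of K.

Order the vertices as 0 < 1 < 2 < 3. Listing each simplex with vertices in this order, K has dimension 2 with simplices:

  0-simplices (4): [0], [1], [2], [3]
  1-simplices (6): [0,1], [0,2], [0,3], [1,2], [1,3], [2,3]
  2-simplices (4): [0,1,2], [0,1,3], [0,2,3], [1,2,3]

so the chain groups are C_0 ≅ Z^4, C_1 ≅ Z^6, C_2 ≅ Z^4.

The boundary map ∂_1: C_1 → C_0 maps an edge to its endpoints' difference, ∂[p,q] = q − p. For instance
  ∂[2,3] = [3] − [2].
The 4×6 boundary matrix has rank 3 and Smith normal form diag(1,1,1).

∂_2: C_2 → C_1 sends each 2-simplex [p,q,r] to [q,r] − [p,r] + [p,q]. For instance
  ∂[1,2,3] = [2,3] − [1,3] + [1,2],
  ∂[0,1,2] = [1,2] − [0,2] + [0,1].
This gives a 6×4 integer matrix of rank 3; reducing to Smith normal form yields diagonal entries (1,1,1).

Computing H_k = (kernel of ∂_k) / (image of ∂_{k+1}):

  H_0: rank C_0 − rank ∂_1 = 4 − 3 = 1, and the invariant factors of ∂_1 are all 1, so H_0 ≅ Z.
  H_1: rank ker ∂_1 − rank ∂_2 = (6 − 3) − 3 = 0, and the invariant factors of ∂_2 are all 1, so H_1 ≅ 0.
  H_2: rank ker ∂_2 − rank ∂_3 = (4 − 3) − 0 = 1, and there is no ∂_3, so H_2 ≅ Z.

Hence the Betti numbers are b_0 = 1, b_1 = 0, b_2 = 1.

b_0 = 1, b_1 = 0, b_2 = 1.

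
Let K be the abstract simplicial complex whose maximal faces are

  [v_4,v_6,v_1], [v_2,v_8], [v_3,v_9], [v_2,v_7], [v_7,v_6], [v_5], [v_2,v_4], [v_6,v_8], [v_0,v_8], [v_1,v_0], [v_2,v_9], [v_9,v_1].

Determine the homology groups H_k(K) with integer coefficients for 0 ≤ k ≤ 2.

H_0 = Z^2,  H_1 = Z^4,  H_2 = 0.

K has 10 vertices, 13 edges, 1 triangle.
rank ∂_0 = 0, rank ∂_1 = 8 ⇒ b_0 = 10 − 0 − 8 = 2; all invariant factors of ∂_1 are 1 so no torsion. So H_0 ≅ Z^2.
rank ∂_1 = 8, rank ∂_2 = 1 ⇒ b_1 = 13 − 8 − 1 = 4; all invariant factors of ∂_2 are 1 so no torsion. So H_1 ≅ Z^4.
rank ∂_2 = 1, rank ∂_3 = 0 ⇒ b_2 = 1 − 1 − 0 = 0. So H_2 ≅ 0.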